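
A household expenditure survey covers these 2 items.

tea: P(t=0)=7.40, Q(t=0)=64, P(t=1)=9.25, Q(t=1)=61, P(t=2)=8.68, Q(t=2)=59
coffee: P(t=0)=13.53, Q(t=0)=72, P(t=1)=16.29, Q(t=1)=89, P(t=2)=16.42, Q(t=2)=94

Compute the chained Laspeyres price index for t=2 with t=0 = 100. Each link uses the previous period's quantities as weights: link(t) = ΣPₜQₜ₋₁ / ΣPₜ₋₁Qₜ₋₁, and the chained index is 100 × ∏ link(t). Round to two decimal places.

Link t=0→t=1:
ΣP(t=1)Q(t=0) = 9.25×64 + 16.29×72 = 592 + 1172.88 = 1764.88
ΣP(t=0)Q(t=0) = 7.40×64 + 13.53×72 = 473.6 + 974.16 = 1447.76
link = 1764.88/1447.76 = 1.219042
Link t=1→t=2:
ΣP(t=2)Q(t=1) = 8.68×61 + 16.42×89 = 529.48 + 1461.38 = 1990.86
ΣP(t=1)Q(t=1) = 9.25×61 + 16.29×89 = 564.25 + 1449.81 = 2014.06
link = 1990.86/2014.06 = 0.988481
Chained index = 100 × 1.219042 × 0.988481 = 120.5000

120.50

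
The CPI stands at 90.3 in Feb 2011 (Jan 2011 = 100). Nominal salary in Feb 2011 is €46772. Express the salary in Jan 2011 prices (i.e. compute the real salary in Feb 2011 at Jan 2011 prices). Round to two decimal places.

Real = Nominal ÷ (Index/100) = 46772 ÷ (90.3/100)
     = 46772 ÷ 0.903 = 51796.2348

51796.23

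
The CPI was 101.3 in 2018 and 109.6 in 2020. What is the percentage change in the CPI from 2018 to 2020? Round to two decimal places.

8.19%

Change = (109.6 − 101.3) / 101.3 × 100
       = 8.3 / 101.3 × 100 = 8.1935%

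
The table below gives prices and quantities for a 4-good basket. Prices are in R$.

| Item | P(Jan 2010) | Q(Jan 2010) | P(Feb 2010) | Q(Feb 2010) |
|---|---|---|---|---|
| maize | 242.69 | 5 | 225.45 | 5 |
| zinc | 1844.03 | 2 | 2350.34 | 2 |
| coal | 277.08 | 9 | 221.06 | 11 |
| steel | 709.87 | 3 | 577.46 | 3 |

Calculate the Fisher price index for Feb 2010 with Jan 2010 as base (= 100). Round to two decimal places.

99.70

Laspeyres component (base-period weights):
ΣP(Feb 2010)Q(Jan 2010) = 225.45×5 + 2350.34×2 + 221.06×9 + 577.46×3 = 1127.25 + 4700.68 + 1989.54 + 1732.38 = 9549.85
ΣP(Jan 2010)Q(Jan 2010) = 242.69×5 + 1844.03×2 + 277.08×9 + 709.87×3 = 1213.45 + 3688.06 + 2493.72 + 2129.61 = 9524.84
L = 9549.85 / 9524.84 × 100 = 100.2626
Paasche component (current-period weights):
ΣP(Feb 2010)Q(Feb 2010) = 225.45×5 + 2350.34×2 + 221.06×11 + 577.46×3 = 1127.25 + 4700.68 + 2431.66 + 1732.38 = 9991.97
ΣP(Jan 2010)Q(Feb 2010) = 242.69×5 + 1844.03×2 + 277.08×11 + 709.87×3 = 1213.45 + 3688.06 + 3047.88 + 2129.61 = 10079
P = 9991.97 / 10079 × 100 = 99.1365
Fisher = √(L × P) = √(100.2626 × 99.1365) = 99.6980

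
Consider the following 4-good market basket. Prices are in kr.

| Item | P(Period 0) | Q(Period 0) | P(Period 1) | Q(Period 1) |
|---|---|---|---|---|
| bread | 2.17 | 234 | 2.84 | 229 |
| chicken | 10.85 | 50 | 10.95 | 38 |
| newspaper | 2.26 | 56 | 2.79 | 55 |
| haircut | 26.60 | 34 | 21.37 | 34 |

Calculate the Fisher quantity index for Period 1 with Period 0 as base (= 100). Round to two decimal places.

93.02

Laspeyres component (base-period weights):
ΣP(Period 0)Q(Period 1) = 2.17×229 + 10.85×38 + 2.26×55 + 26.60×34 = 496.93 + 412.3 + 124.3 + 904.4 = 1937.93
ΣP(Period 0)Q(Period 0) = 2.17×234 + 10.85×50 + 2.26×56 + 26.60×34 = 507.78 + 542.5 + 126.56 + 904.4 = 2081.24
L = 1937.93 / 2081.24 × 100 = 93.1142
Paasche component (current-period weights):
ΣP(Period 1)Q(Period 1) = 2.84×229 + 10.95×38 + 2.79×55 + 21.37×34 = 650.36 + 416.1 + 153.45 + 726.58 = 1946.49
ΣP(Period 1)Q(Period 0) = 2.84×234 + 10.95×50 + 2.79×56 + 21.37×34 = 664.56 + 547.5 + 156.24 + 726.58 = 2094.88
P = 1946.49 / 2094.88 × 100 = 92.9165
Fisher = √(L × P) = √(93.1142 × 92.9165) = 93.0153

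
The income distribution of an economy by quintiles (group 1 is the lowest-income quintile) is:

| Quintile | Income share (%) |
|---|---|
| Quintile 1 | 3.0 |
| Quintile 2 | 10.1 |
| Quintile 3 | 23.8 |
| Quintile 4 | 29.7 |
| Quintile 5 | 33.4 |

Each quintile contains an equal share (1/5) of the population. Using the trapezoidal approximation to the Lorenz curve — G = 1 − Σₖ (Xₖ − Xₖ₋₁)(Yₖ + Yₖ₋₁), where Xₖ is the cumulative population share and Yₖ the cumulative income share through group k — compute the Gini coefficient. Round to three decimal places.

0.322

Cumulative income shares Yₖ: 0.0300, 0.1310, 0.3690, 0.6660, 1.0000
Σ (Xₖ−Xₖ₋₁)(Yₖ+Yₖ₋₁) = (1/5)(0.0300+0.0000) + (1/5)(0.1310+0.0300) + (1/5)(0.3690+0.1310) + (1/5)(0.6660+0.3690) + (1/5)(1.0000+0.6660)
  = 0.0060 + 0.0322 + 0.1000 + 0.2070 + 0.3332 = 0.6784
G = 1 − 0.6784 = 0.3216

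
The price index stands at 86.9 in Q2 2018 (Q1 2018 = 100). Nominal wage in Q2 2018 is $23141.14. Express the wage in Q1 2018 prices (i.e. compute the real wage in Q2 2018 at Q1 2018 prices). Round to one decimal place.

Real = Nominal ÷ (Index/100) = 23141.14 ÷ (86.9/100)
     = 23141.14 ÷ 0.869 = 26629.6203

26629.6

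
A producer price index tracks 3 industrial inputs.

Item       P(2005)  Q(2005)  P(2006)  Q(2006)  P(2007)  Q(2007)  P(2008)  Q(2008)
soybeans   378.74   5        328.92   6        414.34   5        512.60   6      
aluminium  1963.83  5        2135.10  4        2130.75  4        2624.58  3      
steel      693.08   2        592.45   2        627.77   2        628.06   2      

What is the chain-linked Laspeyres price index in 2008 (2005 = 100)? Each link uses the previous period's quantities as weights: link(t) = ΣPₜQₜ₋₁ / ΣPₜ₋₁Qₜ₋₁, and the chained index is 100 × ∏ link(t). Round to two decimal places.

Link 2005→2006:
ΣP(2006)Q(2005) = 328.92×5 + 2135.10×5 + 592.45×2 = 1644.6 + 10675.5 + 1184.9 = 13505
ΣP(2005)Q(2005) = 378.74×5 + 1963.83×5 + 693.08×2 = 1893.7 + 9819.15 + 1386.16 = 13099.01
link = 13505/13099.01 = 1.030994
Link 2006→2007:
ΣP(2007)Q(2006) = 414.34×6 + 2130.75×4 + 627.77×2 = 2486.04 + 8523 + 1255.54 = 12264.58
ΣP(2006)Q(2006) = 328.92×6 + 2135.10×4 + 592.45×2 = 1973.52 + 8540.4 + 1184.9 = 11698.82
link = 12264.58/11698.82 = 1.048360
Link 2007→2008:
ΣP(2008)Q(2007) = 512.60×5 + 2624.58×4 + 628.06×2 = 2563 + 10498.32 + 1256.12 = 14317.44
ΣP(2007)Q(2007) = 414.34×5 + 2130.75×4 + 627.77×2 = 2071.7 + 8523 + 1255.54 = 11850.24
link = 14317.44/11850.24 = 1.208198
Chained index = 100 × 1.030994 × 1.048360 × 1.208198 = 130.5885

130.59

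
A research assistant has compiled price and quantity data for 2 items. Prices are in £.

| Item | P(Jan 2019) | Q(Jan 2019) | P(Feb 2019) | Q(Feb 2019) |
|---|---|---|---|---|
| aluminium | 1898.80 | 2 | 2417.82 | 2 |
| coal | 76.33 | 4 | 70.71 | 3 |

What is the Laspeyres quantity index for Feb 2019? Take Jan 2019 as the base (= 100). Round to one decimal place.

98.1

Laspeyres quantity index uses base-period prices as weights.
ΣP(Jan 2019)·Q(Feb 2019) = 1898.80×2 + 76.33×3 = 3797.6 + 228.99 = 4026.59
ΣP(Jan 2019)·Q(Jan 2019) = 1898.80×2 + 76.33×4 = 3797.6 + 305.32 = 4102.92
Index = 4026.59 / 4102.92 × 100 = 98.1396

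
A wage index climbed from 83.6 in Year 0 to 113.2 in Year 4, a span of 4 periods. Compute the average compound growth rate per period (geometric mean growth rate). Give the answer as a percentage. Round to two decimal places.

7.87%

Growth factor = (113.2/83.6)^(1/4) = (1.354067)^(1/4) = 1.078723
Growth rate = 1.078723 − 1 = 0.078723 = 7.8723%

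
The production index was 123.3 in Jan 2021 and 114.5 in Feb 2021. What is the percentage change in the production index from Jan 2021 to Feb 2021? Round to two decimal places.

Change = (114.5 − 123.3) / 123.3 × 100
       = -8.8 / 123.3 × 100 = -7.1371%

-7.14%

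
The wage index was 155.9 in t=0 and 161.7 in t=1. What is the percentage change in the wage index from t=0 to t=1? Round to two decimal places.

Change = (161.7 − 155.9) / 155.9 × 100
       = 5.8 / 155.9 × 100 = 3.7203%

3.72%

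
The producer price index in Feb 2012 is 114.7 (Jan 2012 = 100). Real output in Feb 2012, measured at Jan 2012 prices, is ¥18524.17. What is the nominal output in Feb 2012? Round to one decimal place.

21247.2

Nominal = Real × (Index/100) = 18524.17 × (114.7/100)
        = 18524.17 × 1.147 = 21247.2230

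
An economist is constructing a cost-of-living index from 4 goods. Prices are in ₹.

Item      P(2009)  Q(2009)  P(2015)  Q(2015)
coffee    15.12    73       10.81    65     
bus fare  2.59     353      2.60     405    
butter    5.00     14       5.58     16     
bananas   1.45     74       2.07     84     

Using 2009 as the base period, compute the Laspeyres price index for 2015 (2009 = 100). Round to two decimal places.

Laspeyres price index uses base-period quantities as weights.
ΣP(2015)·Q(2009) = 10.81×73 + 2.60×353 + 5.58×14 + 2.07×74 = 789.13 + 917.8 + 78.12 + 153.18 = 1938.23
ΣP(2009)·Q(2009) = 15.12×73 + 2.59×353 + 5.00×14 + 1.45×74 = 1103.76 + 914.27 + 70 + 107.3 = 2195.33
Index = 1938.23 / 2195.33 × 100 = 88.2888

88.29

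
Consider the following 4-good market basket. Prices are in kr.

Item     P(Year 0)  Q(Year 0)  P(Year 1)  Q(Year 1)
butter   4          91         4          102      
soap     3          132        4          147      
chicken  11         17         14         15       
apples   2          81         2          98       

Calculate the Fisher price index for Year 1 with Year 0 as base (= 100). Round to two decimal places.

116.18

Laspeyres component (base-period weights):
ΣP(Year 1)Q(Year 0) = 4×91 + 4×132 + 14×17 + 2×81 = 364 + 528 + 238 + 162 = 1292
ΣP(Year 0)Q(Year 0) = 4×91 + 3×132 + 11×17 + 2×81 = 364 + 396 + 187 + 162 = 1109
L = 1292 / 1109 × 100 = 116.5014
Paasche component (current-period weights):
ΣP(Year 1)Q(Year 1) = 4×102 + 4×147 + 14×15 + 2×98 = 408 + 588 + 210 + 196 = 1402
ΣP(Year 0)Q(Year 1) = 4×102 + 3×147 + 11×15 + 2×98 = 408 + 441 + 165 + 196 = 1210
P = 1402 / 1210 × 100 = 115.8678
Fisher = √(L × P) = √(116.5014 × 115.8678) = 116.1841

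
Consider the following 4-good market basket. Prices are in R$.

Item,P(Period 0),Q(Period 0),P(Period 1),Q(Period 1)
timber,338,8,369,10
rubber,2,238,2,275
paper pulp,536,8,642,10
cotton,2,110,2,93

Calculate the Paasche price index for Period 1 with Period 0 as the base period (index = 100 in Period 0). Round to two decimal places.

114.46

Paasche price index uses current-period quantities as weights.
ΣP(Period 1)·Q(Period 1) = 369×10 + 2×275 + 642×10 + 2×93 = 3690 + 550 + 6420 + 186 = 10846
ΣP(Period 0)·Q(Period 1) = 338×10 + 2×275 + 536×10 + 2×93 = 3380 + 550 + 5360 + 186 = 9476
Index = 10846 / 9476 × 100 = 114.4576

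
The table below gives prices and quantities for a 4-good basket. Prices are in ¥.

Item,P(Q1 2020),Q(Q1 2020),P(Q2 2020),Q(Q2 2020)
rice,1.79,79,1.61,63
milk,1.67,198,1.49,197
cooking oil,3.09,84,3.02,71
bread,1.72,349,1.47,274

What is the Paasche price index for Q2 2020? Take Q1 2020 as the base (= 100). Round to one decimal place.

Paasche price index uses current-period quantities as weights.
ΣP(Q2 2020)·Q(Q2 2020) = 1.61×63 + 1.49×197 + 3.02×71 + 1.47×274 = 101.43 + 293.53 + 214.42 + 402.78 = 1012.16
ΣP(Q1 2020)·Q(Q2 2020) = 1.79×63 + 1.67×197 + 3.09×71 + 1.72×274 = 112.77 + 328.99 + 219.39 + 471.28 = 1132.43
Index = 1012.16 / 1132.43 × 100 = 89.3795

89.4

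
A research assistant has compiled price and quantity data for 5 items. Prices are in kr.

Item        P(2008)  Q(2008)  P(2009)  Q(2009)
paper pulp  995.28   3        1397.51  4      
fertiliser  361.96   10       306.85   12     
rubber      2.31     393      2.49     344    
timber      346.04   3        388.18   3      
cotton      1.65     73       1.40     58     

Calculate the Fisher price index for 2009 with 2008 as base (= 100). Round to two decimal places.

110.28

Laspeyres component (base-period weights):
ΣP(2009)Q(2008) = 1397.51×3 + 306.85×10 + 2.49×393 + 388.18×3 + 1.40×73 = 4192.53 + 3068.5 + 978.57 + 1164.54 + 102.2 = 9506.34
ΣP(2008)Q(2008) = 995.28×3 + 361.96×10 + 2.31×393 + 346.04×3 + 1.65×73 = 2985.84 + 3619.6 + 907.83 + 1038.12 + 120.45 = 8671.84
L = 9506.34 / 8671.84 × 100 = 109.6231
Paasche component (current-period weights):
ΣP(2009)Q(2009) = 1397.51×4 + 306.85×12 + 2.49×344 + 388.18×3 + 1.40×58 = 5590.04 + 3682.2 + 856.56 + 1164.54 + 81.2 = 11374.54
ΣP(2008)Q(2009) = 995.28×4 + 361.96×12 + 2.31×344 + 346.04×3 + 1.65×58 = 3981.12 + 4343.52 + 794.64 + 1038.12 + 95.7 = 10253.1
P = 11374.54 / 10253.1 × 100 = 110.9376
Fisher = √(L × P) = √(109.6231 × 110.9376) = 110.2784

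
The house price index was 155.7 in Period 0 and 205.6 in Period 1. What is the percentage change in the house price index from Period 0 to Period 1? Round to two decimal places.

32.05%

Change = (205.6 − 155.7) / 155.7 × 100
       = 49.9 / 155.7 × 100 = 32.0488%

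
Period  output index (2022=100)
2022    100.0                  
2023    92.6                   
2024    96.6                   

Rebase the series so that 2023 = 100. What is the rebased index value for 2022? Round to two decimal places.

107.99

Rebased(2022) = 100.0 / 92.6 × 100 = 107.9914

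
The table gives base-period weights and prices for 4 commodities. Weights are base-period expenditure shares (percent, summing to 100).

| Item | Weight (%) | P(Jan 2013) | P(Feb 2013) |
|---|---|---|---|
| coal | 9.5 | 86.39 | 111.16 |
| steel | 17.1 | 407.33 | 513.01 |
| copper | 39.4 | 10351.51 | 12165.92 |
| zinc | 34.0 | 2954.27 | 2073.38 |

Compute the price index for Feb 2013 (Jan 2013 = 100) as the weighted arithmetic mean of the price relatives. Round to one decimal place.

103.9

coal: 9.5 × (111.16/86.39) = 9.5 × 1.286723 = 12.2239
steel: 17.1 × (513.01/407.33) = 17.1 × 1.259446 = 21.5365
copper: 39.4 × (12165.92/10351.51) = 39.4 × 1.175280 = 46.3060
zinc: 34.0 × (2073.38/2954.27) = 34.0 × 0.701825 = 23.8620
Index = Σ wᵢ·(p₁ᵢ/p₀ᵢ) = 12.2239 + 21.5365 + 46.3060 + 23.8620 = 103.9285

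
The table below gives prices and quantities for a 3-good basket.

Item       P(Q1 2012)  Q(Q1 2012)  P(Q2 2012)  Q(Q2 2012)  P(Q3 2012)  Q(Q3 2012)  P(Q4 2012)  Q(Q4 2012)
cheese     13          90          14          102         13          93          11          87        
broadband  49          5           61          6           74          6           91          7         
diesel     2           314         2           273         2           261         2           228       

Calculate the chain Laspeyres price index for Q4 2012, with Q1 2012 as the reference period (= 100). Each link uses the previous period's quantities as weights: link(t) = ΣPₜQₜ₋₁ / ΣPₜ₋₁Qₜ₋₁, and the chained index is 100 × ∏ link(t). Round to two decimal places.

Link Q1 2012→Q2 2012:
ΣP(Q2 2012)Q(Q1 2012) = 14×90 + 61×5 + 2×314 = 1260 + 305 + 628 = 2193
ΣP(Q1 2012)Q(Q1 2012) = 13×90 + 49×5 + 2×314 = 1170 + 245 + 628 = 2043
link = 2193/2043 = 1.073421
Link Q2 2012→Q3 2012:
ΣP(Q3 2012)Q(Q2 2012) = 13×102 + 74×6 + 2×273 = 1326 + 444 + 546 = 2316
ΣP(Q2 2012)Q(Q2 2012) = 14×102 + 61×6 + 2×273 = 1428 + 366 + 546 = 2340
link = 2316/2340 = 0.989744
Link Q3 2012→Q4 2012:
ΣP(Q4 2012)Q(Q3 2012) = 11×93 + 91×6 + 2×261 = 1023 + 546 + 522 = 2091
ΣP(Q3 2012)Q(Q3 2012) = 13×93 + 74×6 + 2×261 = 1209 + 444 + 522 = 2175
link = 2091/2175 = 0.961379
Chained index = 100 × 1.073421 × 0.989744 × 0.961379 = 102.1381

102.14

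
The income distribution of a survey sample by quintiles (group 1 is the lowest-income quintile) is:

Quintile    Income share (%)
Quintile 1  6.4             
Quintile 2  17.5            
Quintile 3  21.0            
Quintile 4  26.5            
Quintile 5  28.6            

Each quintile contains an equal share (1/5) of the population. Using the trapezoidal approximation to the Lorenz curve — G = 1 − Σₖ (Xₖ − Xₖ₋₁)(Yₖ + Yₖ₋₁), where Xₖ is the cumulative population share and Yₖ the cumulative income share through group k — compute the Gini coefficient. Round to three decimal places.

Cumulative income shares Yₖ: 0.0640, 0.2390, 0.4490, 0.7140, 1.0000
Σ (Xₖ−Xₖ₋₁)(Yₖ+Yₖ₋₁) = (1/5)(0.0640+0.0000) + (1/5)(0.2390+0.0640) + (1/5)(0.4490+0.2390) + (1/5)(0.7140+0.4490) + (1/5)(1.0000+0.7140)
  = 0.0128 + 0.0606 + 0.1376 + 0.2326 + 0.3428 = 0.7864
G = 1 − 0.7864 = 0.2136

0.214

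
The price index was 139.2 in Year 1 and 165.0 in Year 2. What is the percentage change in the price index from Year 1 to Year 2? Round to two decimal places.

Change = (165.0 − 139.2) / 139.2 × 100
       = 25.8 / 139.2 × 100 = 18.5345%

18.53%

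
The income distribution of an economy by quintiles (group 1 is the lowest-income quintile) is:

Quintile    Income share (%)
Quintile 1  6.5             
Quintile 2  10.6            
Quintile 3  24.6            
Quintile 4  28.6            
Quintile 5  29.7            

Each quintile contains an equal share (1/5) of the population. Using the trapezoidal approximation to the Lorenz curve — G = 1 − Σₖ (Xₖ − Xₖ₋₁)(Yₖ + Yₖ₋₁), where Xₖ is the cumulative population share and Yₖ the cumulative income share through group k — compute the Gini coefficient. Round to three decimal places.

0.258

Cumulative income shares Yₖ: 0.0650, 0.1710, 0.4170, 0.7030, 1.0000
Σ (Xₖ−Xₖ₋₁)(Yₖ+Yₖ₋₁) = (1/5)(0.0650+0.0000) + (1/5)(0.1710+0.0650) + (1/5)(0.4170+0.1710) + (1/5)(0.7030+0.4170) + (1/5)(1.0000+0.7030)
  = 0.0130 + 0.0472 + 0.1176 + 0.2240 + 0.3406 = 0.7424
G = 1 − 0.7424 = 0.2576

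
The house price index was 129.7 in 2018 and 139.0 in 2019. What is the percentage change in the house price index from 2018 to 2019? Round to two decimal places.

Change = (139.0 − 129.7) / 129.7 × 100
       = 9.3 / 129.7 × 100 = 7.1704%

7.17%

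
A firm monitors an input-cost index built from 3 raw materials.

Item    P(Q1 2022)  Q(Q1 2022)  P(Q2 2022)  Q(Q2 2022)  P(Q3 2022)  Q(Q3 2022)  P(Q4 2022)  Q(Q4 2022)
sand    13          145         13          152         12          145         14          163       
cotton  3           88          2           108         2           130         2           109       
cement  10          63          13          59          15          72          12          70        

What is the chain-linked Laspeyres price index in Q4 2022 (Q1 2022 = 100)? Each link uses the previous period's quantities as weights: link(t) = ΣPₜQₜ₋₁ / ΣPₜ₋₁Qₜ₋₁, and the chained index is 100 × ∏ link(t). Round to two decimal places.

104.90

Link Q1 2022→Q2 2022:
ΣP(Q2 2022)Q(Q1 2022) = 13×145 + 2×88 + 13×63 = 1885 + 176 + 819 = 2880
ΣP(Q1 2022)Q(Q1 2022) = 13×145 + 3×88 + 10×63 = 1885 + 264 + 630 = 2779
link = 2880/2779 = 1.036344
Link Q2 2022→Q3 2022:
ΣP(Q3 2022)Q(Q2 2022) = 12×152 + 2×108 + 15×59 = 1824 + 216 + 885 = 2925
ΣP(Q2 2022)Q(Q2 2022) = 13×152 + 2×108 + 13×59 = 1976 + 216 + 767 = 2959
link = 2925/2959 = 0.988510
Link Q3 2022→Q4 2022:
ΣP(Q4 2022)Q(Q3 2022) = 14×145 + 2×130 + 12×72 = 2030 + 260 + 864 = 3154
ΣP(Q3 2022)Q(Q3 2022) = 12×145 + 2×130 + 15×72 = 1740 + 260 + 1080 = 3080
link = 3154/3080 = 1.024026
Chained index = 100 × 1.036344 × 0.988510 × 1.024026 = 104.9049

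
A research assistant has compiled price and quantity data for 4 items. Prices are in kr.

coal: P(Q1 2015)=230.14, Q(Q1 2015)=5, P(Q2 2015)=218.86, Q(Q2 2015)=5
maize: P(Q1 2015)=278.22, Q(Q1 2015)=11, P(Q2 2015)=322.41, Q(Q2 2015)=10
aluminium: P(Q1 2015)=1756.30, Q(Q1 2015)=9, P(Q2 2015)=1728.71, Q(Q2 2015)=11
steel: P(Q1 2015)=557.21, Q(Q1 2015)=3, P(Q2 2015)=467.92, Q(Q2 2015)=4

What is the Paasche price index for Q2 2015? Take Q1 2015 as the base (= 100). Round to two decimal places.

98.92

Paasche price index uses current-period quantities as weights.
ΣP(Q2 2015)·Q(Q2 2015) = 218.86×5 + 322.41×10 + 1728.71×11 + 467.92×4 = 1094.3 + 3224.1 + 19015.81 + 1871.68 = 25205.89
ΣP(Q1 2015)·Q(Q2 2015) = 230.14×5 + 278.22×10 + 1756.30×11 + 557.21×4 = 1150.7 + 2782.2 + 19319.3 + 2228.84 = 25481.04
Index = 25205.89 / 25481.04 × 100 = 98.9202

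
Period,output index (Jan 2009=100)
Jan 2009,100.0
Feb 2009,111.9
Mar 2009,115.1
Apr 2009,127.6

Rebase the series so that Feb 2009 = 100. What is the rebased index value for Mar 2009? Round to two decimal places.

102.86

Rebased(Mar 2009) = 115.1 / 111.9 × 100 = 102.8597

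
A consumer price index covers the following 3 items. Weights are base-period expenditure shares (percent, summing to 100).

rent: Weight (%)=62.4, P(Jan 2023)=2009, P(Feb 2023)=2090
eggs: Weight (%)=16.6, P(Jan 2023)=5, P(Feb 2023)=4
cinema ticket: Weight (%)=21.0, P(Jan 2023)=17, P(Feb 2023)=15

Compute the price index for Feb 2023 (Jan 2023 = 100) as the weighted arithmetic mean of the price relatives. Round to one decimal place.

96.7

rent: 62.4 × (2090/2009) = 62.4 × 1.040319 = 64.9159
eggs: 16.6 × (4/5) = 16.6 × 0.800000 = 13.2800
cinema ticket: 21.0 × (15/17) = 21.0 × 0.882353 = 18.5294
Index = Σ wᵢ·(p₁ᵢ/p₀ᵢ) = 64.9159 + 13.2800 + 18.5294 = 96.7253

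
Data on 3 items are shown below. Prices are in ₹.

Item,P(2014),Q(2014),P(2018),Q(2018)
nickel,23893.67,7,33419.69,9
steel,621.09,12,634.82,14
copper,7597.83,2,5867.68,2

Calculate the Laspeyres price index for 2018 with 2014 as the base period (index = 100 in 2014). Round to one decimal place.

Laspeyres price index uses base-period quantities as weights.
ΣP(2018)·Q(2014) = 33419.69×7 + 634.82×12 + 5867.68×2 = 233937.83 + 7617.84 + 11735.36 = 253291.03
ΣP(2014)·Q(2014) = 23893.67×7 + 621.09×12 + 7597.83×2 = 167255.69 + 7453.08 + 15195.66 = 189904.43
Index = 253291.03 / 189904.43 × 100 = 133.3782

133.4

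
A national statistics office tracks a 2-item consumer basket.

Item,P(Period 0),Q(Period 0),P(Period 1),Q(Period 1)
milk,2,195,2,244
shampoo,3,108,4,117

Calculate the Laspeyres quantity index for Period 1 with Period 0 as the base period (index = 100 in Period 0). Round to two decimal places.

Laspeyres quantity index uses base-period prices as weights.
ΣP(Period 0)·Q(Period 1) = 2×244 + 3×117 = 488 + 351 = 839
ΣP(Period 0)·Q(Period 0) = 2×195 + 3×108 = 390 + 324 = 714
Index = 839 / 714 × 100 = 117.5070

117.51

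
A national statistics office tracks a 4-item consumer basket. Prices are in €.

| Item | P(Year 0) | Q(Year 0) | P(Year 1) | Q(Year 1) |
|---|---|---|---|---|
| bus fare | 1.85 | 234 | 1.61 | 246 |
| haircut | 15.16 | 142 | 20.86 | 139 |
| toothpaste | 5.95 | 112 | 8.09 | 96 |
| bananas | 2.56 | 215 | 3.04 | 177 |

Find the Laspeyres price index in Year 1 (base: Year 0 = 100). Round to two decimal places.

128.83

Laspeyres price index uses base-period quantities as weights.
ΣP(Year 1)·Q(Year 0) = 1.61×234 + 20.86×142 + 8.09×112 + 3.04×215 = 376.74 + 2962.12 + 906.08 + 653.6 = 4898.54
ΣP(Year 0)·Q(Year 0) = 1.85×234 + 15.16×142 + 5.95×112 + 2.56×215 = 432.9 + 2152.72 + 666.4 + 550.4 = 3802.42
Index = 4898.54 / 3802.42 × 100 = 128.8269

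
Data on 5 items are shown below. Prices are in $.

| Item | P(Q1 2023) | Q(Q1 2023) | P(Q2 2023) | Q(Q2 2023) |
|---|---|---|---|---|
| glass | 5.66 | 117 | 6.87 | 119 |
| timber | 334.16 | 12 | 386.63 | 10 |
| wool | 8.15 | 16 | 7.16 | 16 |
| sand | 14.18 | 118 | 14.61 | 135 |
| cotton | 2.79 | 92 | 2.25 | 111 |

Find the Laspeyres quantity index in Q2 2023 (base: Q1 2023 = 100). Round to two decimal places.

94.61

Laspeyres quantity index uses base-period prices as weights.
ΣP(Q1 2023)·Q(Q2 2023) = 5.66×119 + 334.16×10 + 8.15×16 + 14.18×135 + 2.79×111 = 673.54 + 3341.6 + 130.4 + 1914.3 + 309.69 = 6369.53
ΣP(Q1 2023)·Q(Q1 2023) = 5.66×117 + 334.16×12 + 8.15×16 + 14.18×118 + 2.79×92 = 662.22 + 4009.92 + 130.4 + 1673.24 + 256.68 = 6732.46
Index = 6369.53 / 6732.46 × 100 = 94.6093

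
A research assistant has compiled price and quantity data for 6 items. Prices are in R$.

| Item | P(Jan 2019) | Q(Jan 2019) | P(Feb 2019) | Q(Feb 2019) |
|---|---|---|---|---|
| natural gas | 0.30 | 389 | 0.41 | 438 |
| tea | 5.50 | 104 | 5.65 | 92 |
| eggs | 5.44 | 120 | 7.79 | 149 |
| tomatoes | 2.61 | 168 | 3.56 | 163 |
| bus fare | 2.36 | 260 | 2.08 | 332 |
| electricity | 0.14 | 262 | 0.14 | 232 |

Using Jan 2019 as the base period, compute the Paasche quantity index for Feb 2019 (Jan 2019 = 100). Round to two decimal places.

Paasche quantity index uses current-period prices as weights.
ΣP(Feb 2019)·Q(Feb 2019) = 0.41×438 + 5.65×92 + 7.79×149 + 3.56×163 + 2.08×332 + 0.14×232 = 179.58 + 519.8 + 1160.71 + 580.28 + 690.56 + 32.48 = 3163.41
ΣP(Feb 2019)·Q(Jan 2019) = 0.41×389 + 5.65×104 + 7.79×120 + 3.56×168 + 2.08×260 + 0.14×262 = 159.49 + 587.6 + 934.8 + 598.08 + 540.8 + 36.68 = 2857.45
Index = 3163.41 / 2857.45 × 100 = 110.7074

110.71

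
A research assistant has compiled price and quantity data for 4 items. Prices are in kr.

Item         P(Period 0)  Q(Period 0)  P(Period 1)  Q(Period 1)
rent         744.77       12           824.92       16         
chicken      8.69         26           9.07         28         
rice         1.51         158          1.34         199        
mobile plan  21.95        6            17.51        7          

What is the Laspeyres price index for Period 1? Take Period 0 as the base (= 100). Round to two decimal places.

Laspeyres price index uses base-period quantities as weights.
ΣP(Period 1)·Q(Period 0) = 824.92×12 + 9.07×26 + 1.34×158 + 17.51×6 = 9899.04 + 235.82 + 211.72 + 105.06 = 10451.64
ΣP(Period 0)·Q(Period 0) = 744.77×12 + 8.69×26 + 1.51×158 + 21.95×6 = 8937.24 + 225.94 + 238.58 + 131.7 = 9533.46
Index = 10451.64 / 9533.46 × 100 = 109.6311

109.63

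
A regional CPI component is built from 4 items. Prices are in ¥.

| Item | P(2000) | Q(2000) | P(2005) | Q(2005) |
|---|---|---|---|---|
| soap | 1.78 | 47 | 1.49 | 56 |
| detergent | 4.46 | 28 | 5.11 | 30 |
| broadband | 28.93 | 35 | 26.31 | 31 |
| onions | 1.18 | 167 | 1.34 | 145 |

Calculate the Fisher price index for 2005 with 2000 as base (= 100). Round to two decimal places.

95.77

Laspeyres component (base-period weights):
ΣP(2005)Q(2000) = 1.49×47 + 5.11×28 + 26.31×35 + 1.34×167 = 70.03 + 143.08 + 920.85 + 223.78 = 1357.74
ΣP(2000)Q(2000) = 1.78×47 + 4.46×28 + 28.93×35 + 1.18×167 = 83.66 + 124.88 + 1012.55 + 197.06 = 1418.15
L = 1357.74 / 1418.15 × 100 = 95.7402
Paasche component (current-period weights):
ΣP(2005)Q(2005) = 1.49×56 + 5.11×30 + 26.31×31 + 1.34×145 = 83.44 + 153.3 + 815.61 + 194.3 = 1246.65
ΣP(2000)Q(2005) = 1.78×56 + 4.46×30 + 28.93×31 + 1.18×145 = 99.68 + 133.8 + 896.83 + 171.1 = 1301.41
P = 1246.65 / 1301.41 × 100 = 95.7923
Fisher = √(L × P) = √(95.7402 × 95.7923) = 95.7662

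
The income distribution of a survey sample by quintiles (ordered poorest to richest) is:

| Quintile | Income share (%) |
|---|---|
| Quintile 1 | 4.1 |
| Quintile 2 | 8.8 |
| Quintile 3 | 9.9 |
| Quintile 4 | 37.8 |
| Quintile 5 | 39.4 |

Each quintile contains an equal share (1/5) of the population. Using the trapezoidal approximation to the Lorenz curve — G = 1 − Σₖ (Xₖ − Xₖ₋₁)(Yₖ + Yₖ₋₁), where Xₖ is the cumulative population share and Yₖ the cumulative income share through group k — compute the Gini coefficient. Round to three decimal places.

0.398

Cumulative income shares Yₖ: 0.0410, 0.1290, 0.2280, 0.6060, 1.0000
Σ (Xₖ−Xₖ₋₁)(Yₖ+Yₖ₋₁) = (1/5)(0.0410+0.0000) + (1/5)(0.1290+0.0410) + (1/5)(0.2280+0.1290) + (1/5)(0.6060+0.2280) + (1/5)(1.0000+0.6060)
  = 0.0082 + 0.0340 + 0.0714 + 0.1668 + 0.3212 = 0.6016
G = 1 − 0.6016 = 0.3984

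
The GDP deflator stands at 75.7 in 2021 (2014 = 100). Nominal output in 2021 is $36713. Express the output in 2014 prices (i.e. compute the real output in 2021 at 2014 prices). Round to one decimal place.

Real = Nominal ÷ (Index/100) = 36713 ÷ (75.7/100)
     = 36713 ÷ 0.757 = 48498.0185

48498.0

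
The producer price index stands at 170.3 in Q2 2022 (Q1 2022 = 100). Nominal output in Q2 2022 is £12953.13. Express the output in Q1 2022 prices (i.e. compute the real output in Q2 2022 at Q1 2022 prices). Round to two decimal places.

Real = Nominal ÷ (Index/100) = 12953.13 ÷ (170.3/100)
     = 12953.13 ÷ 1.703 = 7606.0658

7606.07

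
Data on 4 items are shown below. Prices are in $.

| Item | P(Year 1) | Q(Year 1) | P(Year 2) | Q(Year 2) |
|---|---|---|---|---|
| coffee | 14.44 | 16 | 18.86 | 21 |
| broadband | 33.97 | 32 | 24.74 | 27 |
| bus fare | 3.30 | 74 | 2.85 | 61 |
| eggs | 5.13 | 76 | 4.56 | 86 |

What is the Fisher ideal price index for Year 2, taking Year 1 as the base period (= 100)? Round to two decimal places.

Laspeyres component (base-period weights):
ΣP(Year 2)Q(Year 1) = 18.86×16 + 24.74×32 + 2.85×74 + 4.56×76 = 301.76 + 791.68 + 210.9 + 346.56 = 1650.9
ΣP(Year 1)Q(Year 1) = 14.44×16 + 33.97×32 + 3.30×74 + 5.13×76 = 231.04 + 1087.04 + 244.2 + 389.88 = 1952.16
L = 1650.9 / 1952.16 × 100 = 84.5679
Paasche component (current-period weights):
ΣP(Year 2)Q(Year 2) = 18.86×21 + 24.74×27 + 2.85×61 + 4.56×86 = 396.06 + 667.98 + 173.85 + 392.16 = 1630.05
ΣP(Year 1)Q(Year 2) = 14.44×21 + 33.97×27 + 3.30×61 + 5.13×86 = 303.24 + 917.19 + 201.3 + 441.18 = 1862.91
P = 1630.05 / 1862.91 × 100 = 87.5002
Fisher = √(L × P) = √(84.5679 × 87.5002) = 86.0215

86.02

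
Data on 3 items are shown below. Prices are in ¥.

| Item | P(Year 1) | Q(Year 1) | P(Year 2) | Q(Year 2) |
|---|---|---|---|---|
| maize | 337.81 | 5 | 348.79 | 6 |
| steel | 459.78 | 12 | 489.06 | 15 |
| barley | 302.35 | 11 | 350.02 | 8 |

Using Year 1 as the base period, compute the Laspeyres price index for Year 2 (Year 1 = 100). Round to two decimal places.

108.84

Laspeyres price index uses base-period quantities as weights.
ΣP(Year 2)·Q(Year 1) = 348.79×5 + 489.06×12 + 350.02×11 = 1743.95 + 5868.72 + 3850.22 = 11462.89
ΣP(Year 1)·Q(Year 1) = 337.81×5 + 459.78×12 + 302.35×11 = 1689.05 + 5517.36 + 3325.85 = 10532.26
Index = 11462.89 / 10532.26 × 100 = 108.8360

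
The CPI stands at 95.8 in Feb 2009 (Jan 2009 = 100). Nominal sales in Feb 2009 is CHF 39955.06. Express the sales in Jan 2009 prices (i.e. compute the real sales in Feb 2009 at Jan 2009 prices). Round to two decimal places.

Real = Nominal ÷ (Index/100) = 39955.06 ÷ (95.8/100)
     = 39955.06 ÷ 0.958 = 41706.7432

41706.74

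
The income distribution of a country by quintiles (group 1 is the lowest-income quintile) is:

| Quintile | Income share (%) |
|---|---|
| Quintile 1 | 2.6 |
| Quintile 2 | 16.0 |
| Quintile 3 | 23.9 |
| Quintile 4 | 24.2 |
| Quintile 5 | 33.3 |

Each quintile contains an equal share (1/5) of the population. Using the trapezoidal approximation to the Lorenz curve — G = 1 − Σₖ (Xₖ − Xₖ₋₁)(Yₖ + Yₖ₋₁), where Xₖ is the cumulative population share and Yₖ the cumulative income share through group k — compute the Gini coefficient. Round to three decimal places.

Cumulative income shares Yₖ: 0.0260, 0.1860, 0.4250, 0.6670, 1.0000
Σ (Xₖ−Xₖ₋₁)(Yₖ+Yₖ₋₁) = (1/5)(0.0260+0.0000) + (1/5)(0.1860+0.0260) + (1/5)(0.4250+0.1860) + (1/5)(0.6670+0.4250) + (1/5)(1.0000+0.6670)
  = 0.0052 + 0.0424 + 0.1222 + 0.2184 + 0.3334 = 0.7216
G = 1 − 0.7216 = 0.2784

0.278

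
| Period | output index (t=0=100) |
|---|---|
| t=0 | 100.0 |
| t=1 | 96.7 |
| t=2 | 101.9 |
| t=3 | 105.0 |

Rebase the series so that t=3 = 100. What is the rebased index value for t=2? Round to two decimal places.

Rebased(t=2) = 101.9 / 105.0 × 100 = 97.0476

97.05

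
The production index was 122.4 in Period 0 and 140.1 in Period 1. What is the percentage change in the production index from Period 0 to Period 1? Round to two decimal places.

14.46%

Change = (140.1 − 122.4) / 122.4 × 100
       = 17.7 / 122.4 × 100 = 14.4608%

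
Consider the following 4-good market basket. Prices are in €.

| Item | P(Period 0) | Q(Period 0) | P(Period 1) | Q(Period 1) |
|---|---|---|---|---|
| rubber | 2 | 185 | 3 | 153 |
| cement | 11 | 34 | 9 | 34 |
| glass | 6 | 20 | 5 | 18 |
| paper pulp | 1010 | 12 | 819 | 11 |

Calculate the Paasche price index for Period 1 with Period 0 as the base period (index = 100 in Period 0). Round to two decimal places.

82.90

Paasche price index uses current-period quantities as weights.
ΣP(Period 1)·Q(Period 1) = 3×153 + 9×34 + 5×18 + 819×11 = 459 + 306 + 90 + 9009 = 9864
ΣP(Period 0)·Q(Period 1) = 2×153 + 11×34 + 6×18 + 1010×11 = 306 + 374 + 108 + 11110 = 11898
Index = 9864 / 11898 × 100 = 82.9047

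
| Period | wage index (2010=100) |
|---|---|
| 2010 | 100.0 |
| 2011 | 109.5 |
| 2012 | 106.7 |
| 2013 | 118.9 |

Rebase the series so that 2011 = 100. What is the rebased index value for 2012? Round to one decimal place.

97.4

Rebased(2012) = 106.7 / 109.5 × 100 = 97.4429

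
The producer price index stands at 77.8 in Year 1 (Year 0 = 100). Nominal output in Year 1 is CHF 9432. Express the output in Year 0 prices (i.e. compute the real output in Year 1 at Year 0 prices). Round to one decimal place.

Real = Nominal ÷ (Index/100) = 9432 ÷ (77.8/100)
     = 9432 ÷ 0.778 = 12123.3933

12123.4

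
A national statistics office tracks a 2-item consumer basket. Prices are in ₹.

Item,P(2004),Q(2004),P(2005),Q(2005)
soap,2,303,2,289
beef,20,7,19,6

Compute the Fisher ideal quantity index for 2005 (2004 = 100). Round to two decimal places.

Laspeyres component (base-period weights):
ΣP(2004)Q(2005) = 2×289 + 20×6 = 578 + 120 = 698
ΣP(2004)Q(2004) = 2×303 + 20×7 = 606 + 140 = 746
L = 698 / 746 × 100 = 93.5657
Paasche component (current-period weights):
ΣP(2005)Q(2005) = 2×289 + 19×6 = 578 + 114 = 692
ΣP(2005)Q(2004) = 2×303 + 19×7 = 606 + 133 = 739
P = 692 / 739 × 100 = 93.6401
Fisher = √(L × P) = √(93.5657 × 93.6401) = 93.6029

93.60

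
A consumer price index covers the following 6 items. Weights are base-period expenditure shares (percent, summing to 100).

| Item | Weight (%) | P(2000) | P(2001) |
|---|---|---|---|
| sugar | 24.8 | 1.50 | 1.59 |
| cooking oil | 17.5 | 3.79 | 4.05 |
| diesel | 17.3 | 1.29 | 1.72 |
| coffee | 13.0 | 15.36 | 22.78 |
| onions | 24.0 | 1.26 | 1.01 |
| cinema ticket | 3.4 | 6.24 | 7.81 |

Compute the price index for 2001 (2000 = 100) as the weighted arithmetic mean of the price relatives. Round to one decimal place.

110.8

sugar: 24.8 × (1.59/1.50) = 24.8 × 1.060000 = 26.2880
cooking oil: 17.5 × (4.05/3.79) = 17.5 × 1.068602 = 18.7005
diesel: 17.3 × (1.72/1.29) = 17.3 × 1.333333 = 23.0667
coffee: 13.0 × (22.78/15.36) = 13.0 × 1.483073 = 19.2799
onions: 24.0 × (1.01/1.26) = 24.0 × 0.801587 = 19.2381
cinema ticket: 3.4 × (7.81/6.24) = 3.4 × 1.251603 = 4.2554
Index = Σ wᵢ·(p₁ᵢ/p₀ᵢ) = 26.2880 + 18.7005 + 23.0667 + 19.2799 + 19.2381 + 4.2554 = 110.8287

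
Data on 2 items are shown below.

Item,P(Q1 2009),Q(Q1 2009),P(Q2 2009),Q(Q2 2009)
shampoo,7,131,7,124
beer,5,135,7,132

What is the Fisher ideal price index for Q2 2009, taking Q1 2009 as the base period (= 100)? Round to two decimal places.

117.12

Laspeyres component (base-period weights):
ΣP(Q2 2009)Q(Q1 2009) = 7×131 + 7×135 = 917 + 945 = 1862
ΣP(Q1 2009)Q(Q1 2009) = 7×131 + 5×135 = 917 + 675 = 1592
L = 1862 / 1592 × 100 = 116.9598
Paasche component (current-period weights):
ΣP(Q2 2009)Q(Q2 2009) = 7×124 + 7×132 = 868 + 924 = 1792
ΣP(Q1 2009)Q(Q2 2009) = 7×124 + 5×132 = 868 + 660 = 1528
P = 1792 / 1528 × 100 = 117.2775
Fisher = √(L × P) = √(116.9598 × 117.2775) = 117.1185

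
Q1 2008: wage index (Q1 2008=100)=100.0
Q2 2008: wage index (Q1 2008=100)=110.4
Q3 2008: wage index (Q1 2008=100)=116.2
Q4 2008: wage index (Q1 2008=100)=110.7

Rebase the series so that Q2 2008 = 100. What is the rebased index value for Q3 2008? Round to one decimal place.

105.3

Rebased(Q3 2008) = 116.2 / 110.4 × 100 = 105.2536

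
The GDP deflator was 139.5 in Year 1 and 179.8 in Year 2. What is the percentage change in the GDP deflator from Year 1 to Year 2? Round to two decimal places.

28.89%

Change = (179.8 − 139.5) / 139.5 × 100
       = 40.3 / 139.5 × 100 = 28.8889%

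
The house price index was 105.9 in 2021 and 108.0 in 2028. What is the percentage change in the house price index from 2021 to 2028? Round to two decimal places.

Change = (108.0 − 105.9) / 105.9 × 100
       = 2.1 / 105.9 × 100 = 1.9830%

1.98%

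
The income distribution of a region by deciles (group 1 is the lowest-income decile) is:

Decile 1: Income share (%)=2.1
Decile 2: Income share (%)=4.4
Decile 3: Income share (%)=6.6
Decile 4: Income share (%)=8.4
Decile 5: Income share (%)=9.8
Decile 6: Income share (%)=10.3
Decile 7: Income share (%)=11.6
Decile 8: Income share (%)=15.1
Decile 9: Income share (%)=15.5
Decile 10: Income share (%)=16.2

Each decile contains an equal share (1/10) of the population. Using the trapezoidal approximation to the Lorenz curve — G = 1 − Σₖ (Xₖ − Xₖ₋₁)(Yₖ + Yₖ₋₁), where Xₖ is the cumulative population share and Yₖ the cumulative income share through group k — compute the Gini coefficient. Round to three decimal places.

0.257

Cumulative income shares Yₖ: 0.0210, 0.0650, 0.1310, 0.2150, 0.3130, 0.4160, 0.5320, 0.6830, 0.8380, 1.0000
Σ (Xₖ−Xₖ₋₁)(Yₖ+Yₖ₋₁) = (1/10)(0.0210+0.0000) + (1/10)(0.0650+0.0210) + (1/10)(0.1310+0.0650) + (1/10)(0.2150+0.1310) + (1/10)(0.3130+0.2150) + (1/10)(0.4160+0.3130) + (1/10)(0.5320+0.4160) + (1/10)(0.6830+0.5320) + (1/10)(0.8380+0.6830) + (1/10)(1.0000+0.8380)
  = 0.0021 + 0.0086 + 0.0196 + 0.0346 + 0.0528 + 0.0729 + 0.0948 + 0.1215 + 0.1521 + 0.1838 = 0.7428
G = 1 − 0.7428 = 0.2572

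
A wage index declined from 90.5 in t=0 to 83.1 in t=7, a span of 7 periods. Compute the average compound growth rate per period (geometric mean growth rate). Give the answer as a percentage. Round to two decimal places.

-1.21%

Growth factor = (83.1/90.5)^(1/7) = (0.918232)^(1/7) = 0.987888
Growth rate = 0.987888 − 1 = -0.012112 = -1.2112%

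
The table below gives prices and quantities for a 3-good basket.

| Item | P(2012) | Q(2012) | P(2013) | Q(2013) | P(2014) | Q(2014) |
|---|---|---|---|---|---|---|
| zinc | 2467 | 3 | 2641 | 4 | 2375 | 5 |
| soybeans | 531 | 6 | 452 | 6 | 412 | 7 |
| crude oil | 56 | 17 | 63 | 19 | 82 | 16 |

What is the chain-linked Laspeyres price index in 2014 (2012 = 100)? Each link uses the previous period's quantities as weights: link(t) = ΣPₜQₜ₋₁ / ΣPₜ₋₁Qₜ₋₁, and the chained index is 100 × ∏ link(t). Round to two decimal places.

94.84

Link 2012→2013:
ΣP(2013)Q(2012) = 2641×3 + 452×6 + 63×17 = 7923 + 2712 + 1071 = 11706
ΣP(2012)Q(2012) = 2467×3 + 531×6 + 56×17 = 7401 + 3186 + 952 = 11539
link = 11706/11539 = 1.014473
Link 2013→2014:
ΣP(2014)Q(2013) = 2375×4 + 412×6 + 82×19 = 9500 + 2472 + 1558 = 13530
ΣP(2013)Q(2013) = 2641×4 + 452×6 + 63×19 = 10564 + 2712 + 1197 = 14473
link = 13530/14473 = 0.934844
Chained index = 100 × 1.014473 × 0.934844 = 94.8374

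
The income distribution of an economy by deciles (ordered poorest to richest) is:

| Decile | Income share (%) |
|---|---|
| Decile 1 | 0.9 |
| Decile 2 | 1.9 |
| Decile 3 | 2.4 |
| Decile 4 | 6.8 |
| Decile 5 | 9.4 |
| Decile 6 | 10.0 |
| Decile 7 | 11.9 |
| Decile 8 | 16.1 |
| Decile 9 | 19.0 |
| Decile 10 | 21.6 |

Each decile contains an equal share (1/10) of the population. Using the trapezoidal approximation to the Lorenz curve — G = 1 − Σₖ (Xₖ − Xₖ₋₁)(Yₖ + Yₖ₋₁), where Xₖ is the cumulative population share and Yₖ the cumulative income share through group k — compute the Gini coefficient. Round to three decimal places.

Cumulative income shares Yₖ: 0.0090, 0.0280, 0.0520, 0.1200, 0.2140, 0.3140, 0.4330, 0.5940, 0.7840, 1.0000
Σ (Xₖ−Xₖ₋₁)(Yₖ+Yₖ₋₁) = (1/10)(0.0090+0.0000) + (1/10)(0.0280+0.0090) + (1/10)(0.0520+0.0280) + (1/10)(0.1200+0.0520) + (1/10)(0.2140+0.1200) + (1/10)(0.3140+0.2140) + (1/10)(0.4330+0.3140) + (1/10)(0.5940+0.4330) + (1/10)(0.7840+0.5940) + (1/10)(1.0000+0.7840)
  = 0.0009 + 0.0037 + 0.0080 + 0.0172 + 0.0334 + 0.0528 + 0.0747 + 0.1027 + 0.1378 + 0.1784 = 0.6096
G = 1 − 0.6096 = 0.3904

0.390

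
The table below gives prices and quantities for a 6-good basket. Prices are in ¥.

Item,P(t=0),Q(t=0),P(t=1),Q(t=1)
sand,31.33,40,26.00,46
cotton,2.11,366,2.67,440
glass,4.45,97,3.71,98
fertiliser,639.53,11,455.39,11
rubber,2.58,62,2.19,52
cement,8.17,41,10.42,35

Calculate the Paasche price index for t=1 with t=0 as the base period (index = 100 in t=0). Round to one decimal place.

Paasche price index uses current-period quantities as weights.
ΣP(t=1)·Q(t=1) = 26.00×46 + 2.67×440 + 3.71×98 + 455.39×11 + 2.19×52 + 10.42×35 = 1196 + 1174.8 + 363.58 + 5009.29 + 113.88 + 364.7 = 8222.25
ΣP(t=0)·Q(t=1) = 31.33×46 + 2.11×440 + 4.45×98 + 639.53×11 + 2.58×52 + 8.17×35 = 1441.18 + 928.4 + 436.1 + 7034.83 + 134.16 + 285.95 = 10260.62
Index = 8222.25 / 10260.62 × 100 = 80.1340

80.1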